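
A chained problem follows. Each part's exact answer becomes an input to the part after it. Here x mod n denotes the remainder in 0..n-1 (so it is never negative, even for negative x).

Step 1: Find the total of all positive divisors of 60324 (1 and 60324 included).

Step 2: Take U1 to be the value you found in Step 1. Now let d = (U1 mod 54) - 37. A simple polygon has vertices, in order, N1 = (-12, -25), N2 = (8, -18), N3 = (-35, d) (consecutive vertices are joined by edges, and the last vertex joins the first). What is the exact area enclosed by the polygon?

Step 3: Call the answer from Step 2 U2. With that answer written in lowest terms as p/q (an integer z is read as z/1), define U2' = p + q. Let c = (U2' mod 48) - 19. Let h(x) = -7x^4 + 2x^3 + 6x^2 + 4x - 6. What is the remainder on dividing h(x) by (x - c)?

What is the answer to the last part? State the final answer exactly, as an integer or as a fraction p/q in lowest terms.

-2291238

Step 1: 60324 = 2^2 * 3 * 11 * 457; sigma = (1 + 2 + 4) * (1 + 3) * (1 + 11) * (1 + 457) = 7 * 4 * 12 * 458 = 153888; answer 153888
Step 2: U1 = 153888; d = 5; cross terms: (-12*-18 - 8*-25)=416, (8*5 - -35*-18)=-590, (-35*-25 - -12*5)=935; twice the area = |761| = 761; area = 761/2; answer 761/2
Step 3: U2 = 761/2; threaded value p + q = 763; c = 24; remainder = value at the root: -7*(24)^4 + 2*(24)^3 + 6*(24)^2 + 4*(24)^1 - 6 = (-2322432) + (27648) + (3456) + (96) + (-6) = -2291238; answer -2291238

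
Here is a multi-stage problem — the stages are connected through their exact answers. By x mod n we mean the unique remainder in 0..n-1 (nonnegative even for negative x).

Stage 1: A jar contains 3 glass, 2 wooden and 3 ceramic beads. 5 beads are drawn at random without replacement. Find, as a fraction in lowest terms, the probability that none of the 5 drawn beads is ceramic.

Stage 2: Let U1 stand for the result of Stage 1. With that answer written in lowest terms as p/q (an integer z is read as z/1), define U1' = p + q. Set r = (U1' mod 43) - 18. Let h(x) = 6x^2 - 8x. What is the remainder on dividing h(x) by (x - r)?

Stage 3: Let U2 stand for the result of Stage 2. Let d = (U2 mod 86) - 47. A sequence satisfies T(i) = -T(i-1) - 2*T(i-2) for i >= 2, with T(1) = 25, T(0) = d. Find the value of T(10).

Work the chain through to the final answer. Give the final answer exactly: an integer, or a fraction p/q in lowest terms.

Stage 1: total draws C(8,5) = 56; favorable C(5,5) = 1; P = 1/56; answer 1/56
Stage 2: U1 = 1/56; threaded value p + q = 57; r = -4; remainder = value at the root: 6*(-4)^2 - 8*(-4)^1 = (96) + (32) = 128; answer 128
Stage 3: U2 = 128; d = -5; T(2) = -1*(25) - 2*(-5) = -15; iterating: T(2)=-15, T(3)=-35, T(4)=65, T(5)=5, T(6)=-135, T(7)=125, T(8)=145, T(9)=-395, T(10)=105; answer 105

105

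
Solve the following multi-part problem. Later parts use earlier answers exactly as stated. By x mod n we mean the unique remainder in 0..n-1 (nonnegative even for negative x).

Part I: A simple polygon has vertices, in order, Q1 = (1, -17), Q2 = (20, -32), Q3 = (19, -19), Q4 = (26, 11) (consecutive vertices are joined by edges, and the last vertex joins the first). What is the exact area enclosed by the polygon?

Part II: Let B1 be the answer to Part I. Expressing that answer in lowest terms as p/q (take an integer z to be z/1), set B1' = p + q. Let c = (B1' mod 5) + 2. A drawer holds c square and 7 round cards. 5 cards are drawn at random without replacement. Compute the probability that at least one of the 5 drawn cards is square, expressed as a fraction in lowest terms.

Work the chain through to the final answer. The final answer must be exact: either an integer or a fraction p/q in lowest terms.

Part I: cross terms: (1*-32 - 20*-17)=308, (20*-19 - 19*-32)=228, (19*11 - 26*-19)=703, (26*-17 - 1*11)=-453; twice the area = |786| = 786; area = 393; answer 393
Part II: B1 = 393; threaded value p + q = 394; c = 6; total draws C(13,5) = 1287; complement C(7,5) = 21; favorable 1287 - 21 = 1266; P = 422/429; answer 422/429

422/429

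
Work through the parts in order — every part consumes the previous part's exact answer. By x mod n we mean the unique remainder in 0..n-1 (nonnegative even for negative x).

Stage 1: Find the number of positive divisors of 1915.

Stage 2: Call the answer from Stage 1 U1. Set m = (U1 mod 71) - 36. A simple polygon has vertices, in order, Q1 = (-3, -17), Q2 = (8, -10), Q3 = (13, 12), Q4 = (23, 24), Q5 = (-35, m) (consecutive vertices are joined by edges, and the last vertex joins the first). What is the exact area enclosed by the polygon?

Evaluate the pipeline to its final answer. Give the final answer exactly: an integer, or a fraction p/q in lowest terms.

1031/2

Stage 1: 1915 = 5 * 383; number of divisors = (1+1) * (1+1) = 4; answer 4
Stage 2: U1 = 4; m = -32; cross terms: (-3*-10 - 8*-17)=166, (8*12 - 13*-10)=226, (13*24 - 23*12)=36, (23*-32 - -35*24)=104, (-35*-17 - -3*-32)=499; twice the area = |1031| = 1031; area = 1031/2; answer 1031/2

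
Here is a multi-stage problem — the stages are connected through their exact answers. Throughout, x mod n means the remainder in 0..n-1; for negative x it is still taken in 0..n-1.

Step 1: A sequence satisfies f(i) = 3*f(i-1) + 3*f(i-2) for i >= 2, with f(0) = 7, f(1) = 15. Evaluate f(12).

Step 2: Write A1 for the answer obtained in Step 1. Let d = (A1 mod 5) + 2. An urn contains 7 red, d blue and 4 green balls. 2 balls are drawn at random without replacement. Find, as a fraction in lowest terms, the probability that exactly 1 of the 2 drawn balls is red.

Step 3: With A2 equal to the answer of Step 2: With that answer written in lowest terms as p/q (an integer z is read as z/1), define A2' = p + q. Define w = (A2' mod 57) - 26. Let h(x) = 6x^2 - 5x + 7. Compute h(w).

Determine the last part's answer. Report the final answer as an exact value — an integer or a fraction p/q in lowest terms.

76

Step 1: f(2) = 3*(15) + 3*(7) = 66; iterating: f(2)=66, f(3)=243, f(4)=927, f(5)=3510, f(6)=13311, f(7)=50463, f(8)=191322, f(9)=725355, f(10)=2750031, f(11)=10426158, f(12)=39528567; answer 39528567
Step 2: A1 = 39528567; d = 4; total draws C(15,2) = 105; favorable C(7,1)*C(8,1) = 56; P = 8/15; answer 8/15
Step 3: A2 = 8/15; threaded value p + q = 23; w = -3; 6*(-3)^2 - 5*(-3)^1 + 7 = (54) + (15) + (7) = 76; answer 76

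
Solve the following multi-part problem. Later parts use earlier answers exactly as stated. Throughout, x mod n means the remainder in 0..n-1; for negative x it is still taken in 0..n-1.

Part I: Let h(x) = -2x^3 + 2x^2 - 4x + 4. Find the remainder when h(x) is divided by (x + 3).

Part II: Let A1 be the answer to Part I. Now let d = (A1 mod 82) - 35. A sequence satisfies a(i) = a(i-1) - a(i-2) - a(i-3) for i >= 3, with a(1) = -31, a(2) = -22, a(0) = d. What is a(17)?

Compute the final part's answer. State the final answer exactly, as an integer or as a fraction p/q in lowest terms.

4817

Part I: remainder = value at the root: -2*(-3)^3 + 2*(-3)^2 - 4*(-3)^1 + 4 = (54) + (18) + (12) + (4) = 88; answer 88
Part II: A1 = 88; d = -29; a(3) = 1*(-22) - 1*(-31) - 1*(-29) = 38; iterating: a(3)=38, a(4)=91, a(5)=75, a(6)=-54, a(7)=-220, a(8)=-241, a(9)=33, a(10)=494, a(11)=702, a(12)=175, a(13)=-1021, a(14)=-1898, a(15)=-1052, a(16)=1867, a(17)=4817; answer 4817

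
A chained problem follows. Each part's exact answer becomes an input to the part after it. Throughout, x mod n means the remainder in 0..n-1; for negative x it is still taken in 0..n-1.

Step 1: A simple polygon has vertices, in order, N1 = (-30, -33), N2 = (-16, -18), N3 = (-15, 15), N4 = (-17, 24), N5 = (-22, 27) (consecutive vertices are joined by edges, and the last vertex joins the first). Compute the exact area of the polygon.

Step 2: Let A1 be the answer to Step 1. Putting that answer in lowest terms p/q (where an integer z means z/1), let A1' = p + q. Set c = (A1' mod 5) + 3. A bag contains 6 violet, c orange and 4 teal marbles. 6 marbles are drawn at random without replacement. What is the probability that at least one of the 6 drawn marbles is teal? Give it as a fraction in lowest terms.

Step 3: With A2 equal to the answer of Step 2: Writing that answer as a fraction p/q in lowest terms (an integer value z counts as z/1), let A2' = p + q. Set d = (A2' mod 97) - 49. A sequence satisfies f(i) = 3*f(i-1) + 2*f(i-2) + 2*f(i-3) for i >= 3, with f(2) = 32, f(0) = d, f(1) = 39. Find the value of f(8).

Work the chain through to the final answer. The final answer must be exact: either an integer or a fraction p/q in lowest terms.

96476

Step 1: cross terms: (-30*-18 - -16*-33)=12, (-16*15 - -15*-18)=-510, (-15*24 - -17*15)=-105, (-17*27 - -22*24)=69, (-22*-33 - -30*27)=1536; twice the area = |1002| = 1002; area = 501; answer 501
Step 2: A1 = 501; threaded value p + q = 502; c = 5; total draws C(15,6) = 5005; complement C(11,6) = 462; favorable 5005 - 462 = 4543; P = 59/65; answer 59/65
Step 3: A2 = 59/65; threaded value p + q = 124; d = -22; f(3) = 3*(32) + 2*(39) + 2*(-22) = 130; iterating: f(3)=130, f(4)=532, f(5)=1920, f(6)=7084, f(7)=26156, f(8)=96476; answer 96476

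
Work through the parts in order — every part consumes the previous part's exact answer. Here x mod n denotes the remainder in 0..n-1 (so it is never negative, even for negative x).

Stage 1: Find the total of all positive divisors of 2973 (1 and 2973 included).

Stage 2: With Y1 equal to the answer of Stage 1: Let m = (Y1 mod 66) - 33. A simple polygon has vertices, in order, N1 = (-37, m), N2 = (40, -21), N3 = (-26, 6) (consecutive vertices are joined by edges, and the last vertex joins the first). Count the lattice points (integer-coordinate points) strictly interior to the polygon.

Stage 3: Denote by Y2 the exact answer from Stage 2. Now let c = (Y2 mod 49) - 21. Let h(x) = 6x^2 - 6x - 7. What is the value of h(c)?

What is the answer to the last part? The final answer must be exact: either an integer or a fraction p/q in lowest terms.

Stage 1: 2973 = 3 * 991; sigma = (1 + 3) * (1 + 991) = 4 * 992 = 3968; answer 3968
Stage 2: Y1 = 3968; m = -25; cross terms: (-37*-21 - 40*-25)=1777, (40*6 - -26*-21)=-306, (-26*-25 - -37*6)=872; twice the area = |2343| = 2343; area = 2343/2; boundary points = 1 + 3 + 1 = 5; strictly interior points = area - boundary/2 + 1 = 1170; answer 1170
Stage 3: Y2 = 1170; c = 22; 6*(22)^2 - 6*(22)^1 - 7 = (2904) + (-132) + (-7) = 2765; answer 2765

2765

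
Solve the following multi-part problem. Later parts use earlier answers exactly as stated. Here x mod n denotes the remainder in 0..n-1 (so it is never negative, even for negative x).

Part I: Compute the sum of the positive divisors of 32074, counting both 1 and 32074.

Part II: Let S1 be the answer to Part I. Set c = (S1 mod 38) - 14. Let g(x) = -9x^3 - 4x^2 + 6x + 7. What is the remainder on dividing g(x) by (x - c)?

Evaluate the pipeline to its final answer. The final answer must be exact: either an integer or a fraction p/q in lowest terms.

Part I: 32074 = 2 * 7 * 29 * 79; sigma = (1 + 2) * (1 + 7) * (1 + 29) * (1 + 79) = 3 * 8 * 30 * 80 = 57600; answer 57600
Part II: S1 = 57600; c = 16; remainder = value at the root: -9*(16)^3 - 4*(16)^2 + 6*(16)^1 + 7 = (-36864) + (-1024) + (96) + (7) = -37785; answer -37785

-37785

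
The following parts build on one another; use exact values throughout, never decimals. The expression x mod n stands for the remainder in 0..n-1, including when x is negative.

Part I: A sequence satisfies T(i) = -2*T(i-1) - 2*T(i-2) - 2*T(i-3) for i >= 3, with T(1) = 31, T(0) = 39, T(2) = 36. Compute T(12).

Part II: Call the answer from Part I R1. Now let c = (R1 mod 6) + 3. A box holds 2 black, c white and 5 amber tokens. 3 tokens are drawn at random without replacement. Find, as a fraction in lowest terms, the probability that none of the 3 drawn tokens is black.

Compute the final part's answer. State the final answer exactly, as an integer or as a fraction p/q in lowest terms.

6/11

Part I: T(3) = -2*(36) - 2*(31) - 2*(39) = -212; iterating: T(3)=-212, T(4)=290, T(5)=-228, T(6)=300, T(7)=-724, T(8)=1304, T(9)=-1760, T(10)=2360, T(11)=-3808, T(12)=6416; answer 6416
Part II: R1 = 6416; c = 5; total draws C(12,3) = 220; favorable C(10,3) = 120; P = 6/11; answer 6/11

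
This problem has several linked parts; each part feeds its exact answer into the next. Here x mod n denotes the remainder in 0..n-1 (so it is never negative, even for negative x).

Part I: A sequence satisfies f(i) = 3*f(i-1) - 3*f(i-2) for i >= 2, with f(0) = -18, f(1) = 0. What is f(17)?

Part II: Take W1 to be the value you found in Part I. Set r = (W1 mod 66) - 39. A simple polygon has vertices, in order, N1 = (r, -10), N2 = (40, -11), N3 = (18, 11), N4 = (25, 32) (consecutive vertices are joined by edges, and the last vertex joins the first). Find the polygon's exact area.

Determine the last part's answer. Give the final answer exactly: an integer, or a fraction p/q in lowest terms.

Part I: f(2) = 3*(0) - 3*(-18) = 54; iterating: f(2)=54, f(3)=162, f(4)=324, f(5)=486, f(6)=486, f(7)=0, f(8)=-1458, f(9)=-4374, f(10)=-8748, f(11)=-13122, f(12)=-13122, f(13)=0, f(14)=39366, f(15)=118098, f(16)=236196, f(17)=354294; answer 354294
Part II: W1 = 354294; r = -33; cross terms: (-33*-11 - 40*-10)=763, (40*11 - 18*-11)=638, (18*32 - 25*11)=301, (25*-10 - -33*32)=806; twice the area = |2508| = 2508; area = 1254; answer 1254

1254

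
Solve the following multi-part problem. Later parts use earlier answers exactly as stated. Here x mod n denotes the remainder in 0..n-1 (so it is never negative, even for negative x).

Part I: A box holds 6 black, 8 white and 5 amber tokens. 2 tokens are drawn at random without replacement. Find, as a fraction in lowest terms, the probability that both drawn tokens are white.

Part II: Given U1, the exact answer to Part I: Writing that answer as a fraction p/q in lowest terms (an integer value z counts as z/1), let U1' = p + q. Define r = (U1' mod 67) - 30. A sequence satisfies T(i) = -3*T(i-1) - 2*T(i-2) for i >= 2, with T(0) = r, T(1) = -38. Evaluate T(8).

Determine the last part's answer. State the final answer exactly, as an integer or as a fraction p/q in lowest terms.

800

Part I: total draws C(19,2) = 171; favorable C(8,2) = 28; P = 28/171; answer 28/171
Part II: U1 = 28/171; threaded value p + q = 199; r = 35; T(2) = -3*(-38) - 2*(35) = 44; iterating: T(2)=44, T(3)=-56, T(4)=80, T(5)=-128, T(6)=224, T(7)=-416, T(8)=800; answer 800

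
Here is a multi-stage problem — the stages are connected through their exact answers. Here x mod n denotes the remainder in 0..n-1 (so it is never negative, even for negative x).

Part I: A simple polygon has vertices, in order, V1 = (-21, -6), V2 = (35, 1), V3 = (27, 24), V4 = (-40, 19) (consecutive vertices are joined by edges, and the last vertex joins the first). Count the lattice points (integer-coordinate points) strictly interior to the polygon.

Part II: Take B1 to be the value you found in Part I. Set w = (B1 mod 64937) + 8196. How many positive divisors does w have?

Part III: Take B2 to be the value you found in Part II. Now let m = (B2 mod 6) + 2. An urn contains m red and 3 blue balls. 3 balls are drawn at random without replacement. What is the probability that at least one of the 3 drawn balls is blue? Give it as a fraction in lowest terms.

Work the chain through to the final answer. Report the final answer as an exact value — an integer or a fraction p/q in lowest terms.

31/35

Part I: cross terms: (-21*1 - 35*-6)=189, (35*24 - 27*1)=813, (27*19 - -40*24)=1473, (-40*-6 - -21*19)=639; twice the area = |3114| = 3114; area = 1557; boundary points = 7 + 1 + 1 + 1 = 10; strictly interior points = area - boundary/2 + 1 = 1553; answer 1553
Part II: B1 = 1553; w = 9749; 9749 is prime, so its only divisors are 1 and 9749; count = 2; answer 2
Part III: B2 = 2; m = 4; total draws C(7,3) = 35; complement C(4,3) = 4; favorable 35 - 4 = 31; P = 31/35; answer 31/35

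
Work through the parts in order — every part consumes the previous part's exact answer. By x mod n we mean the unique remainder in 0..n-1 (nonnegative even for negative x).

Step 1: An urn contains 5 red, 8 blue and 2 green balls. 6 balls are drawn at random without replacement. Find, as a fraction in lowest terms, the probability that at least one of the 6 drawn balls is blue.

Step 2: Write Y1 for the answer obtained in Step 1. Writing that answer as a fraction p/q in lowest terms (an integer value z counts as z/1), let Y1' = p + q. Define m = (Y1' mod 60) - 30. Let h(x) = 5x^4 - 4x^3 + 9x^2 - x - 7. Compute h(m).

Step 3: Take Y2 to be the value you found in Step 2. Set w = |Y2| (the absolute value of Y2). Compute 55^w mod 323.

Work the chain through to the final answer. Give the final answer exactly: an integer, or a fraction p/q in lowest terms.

Step 1: total draws C(15,6) = 5005; complement C(7,6) = 7; favorable 5005 - 7 = 4998; P = 714/715; answer 714/715
Step 2: Y1 = 714/715; threaded value p + q = 1429; m = 19; 5*(19)^4 - 4*(19)^3 + 9*(19)^2 - 1*(19)^1 - 7 = (651605) + (-27436) + (3249) + (-19) + (-7) = 627392; answer 627392
Step 3: Y2 = 627392; w = 627392; squarings mod 323: 55^1=55, 55^2=118, 55^4=35, 55^8=256, 55^16=290, 55^32=120, 55^64=188, 55^128=137, 55^256=35, 55^512=256, 55^1024=290, 55^2048=120, 55^4096=188, 55^8192=137, 55^16384=35, 55^32768=256, 55^65536=290, 55^131072=120, 55^262144=188, 55^524288=137; 55^627392 = 55^64 * 55^128 * 55^512 * 55^4096 * 55^32768 * 55^65536 * 55^524288 = 137 (mod 323); answer 137

137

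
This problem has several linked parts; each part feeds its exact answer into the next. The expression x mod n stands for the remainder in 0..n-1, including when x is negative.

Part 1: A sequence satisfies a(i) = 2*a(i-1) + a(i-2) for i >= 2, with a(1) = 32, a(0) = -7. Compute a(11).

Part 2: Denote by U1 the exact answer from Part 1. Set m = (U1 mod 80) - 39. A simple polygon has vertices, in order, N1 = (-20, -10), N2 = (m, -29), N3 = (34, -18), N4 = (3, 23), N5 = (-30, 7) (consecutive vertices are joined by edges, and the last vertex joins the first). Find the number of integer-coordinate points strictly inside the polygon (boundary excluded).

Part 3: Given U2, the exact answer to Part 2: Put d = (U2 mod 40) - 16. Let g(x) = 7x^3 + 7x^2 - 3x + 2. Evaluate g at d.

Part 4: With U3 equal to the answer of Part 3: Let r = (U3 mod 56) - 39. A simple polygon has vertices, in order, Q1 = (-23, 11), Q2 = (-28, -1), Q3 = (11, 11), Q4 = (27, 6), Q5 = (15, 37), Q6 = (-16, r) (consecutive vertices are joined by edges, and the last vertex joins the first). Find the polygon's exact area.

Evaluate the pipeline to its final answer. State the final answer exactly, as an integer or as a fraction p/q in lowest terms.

830

Part 1: a(2) = 2*(32) + 1*(-7) = 57; iterating: a(2)=57, a(3)=146, a(4)=349, a(5)=844, a(6)=2037, a(7)=4918, a(8)=11873, a(9)=28664, a(10)=69201, a(11)=167066; answer 167066
Part 2: U1 = 167066; m = -13; cross terms: (-20*-29 - -13*-10)=450, (-13*-18 - 34*-29)=1220, (34*23 - 3*-18)=836, (3*7 - -30*23)=711, (-30*-10 - -20*7)=440; twice the area = |3657| = 3657; area = 3657/2; boundary points = 1 + 1 + 1 + 1 + 1 = 5; strictly interior points = area - boundary/2 + 1 = 1827; answer 1827
Part 3: U2 = 1827; d = 11; 7*(11)^3 + 7*(11)^2 - 3*(11)^1 + 2 = (9317) + (847) + (-33) + (2) = 10133; answer 10133
Part 4: U3 = 10133; r = 14; cross terms: (-23*-1 - -28*11)=331, (-28*11 - 11*-1)=-297, (11*6 - 27*11)=-231, (27*37 - 15*6)=909, (15*14 - -16*37)=802, (-16*11 - -23*14)=146; twice the area = |1660| = 1660; area = 830; answer 830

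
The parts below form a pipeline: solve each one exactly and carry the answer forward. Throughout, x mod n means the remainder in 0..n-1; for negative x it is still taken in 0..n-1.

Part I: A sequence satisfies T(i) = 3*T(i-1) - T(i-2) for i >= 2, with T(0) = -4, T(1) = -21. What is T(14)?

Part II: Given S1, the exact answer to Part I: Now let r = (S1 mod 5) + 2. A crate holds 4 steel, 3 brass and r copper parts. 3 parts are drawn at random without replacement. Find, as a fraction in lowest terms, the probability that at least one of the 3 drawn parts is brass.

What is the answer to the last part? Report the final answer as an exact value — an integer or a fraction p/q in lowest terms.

17/24

Part I: T(2) = 3*(-21) - 1*(-4) = -59; iterating: T(2)=-59, T(3)=-156, T(4)=-409, T(5)=-1071, T(6)=-2804, T(7)=-7341, T(8)=-19219, T(9)=-50316, T(10)=-131729, T(11)=-344871, T(12)=-902884, T(13)=-2363781, T(14)=-6188459; answer -6188459
Part II: S1 = -6188459; r = 3; total draws C(10,3) = 120; complement C(7,3) = 35; favorable 120 - 35 = 85; P = 17/24; answer 17/24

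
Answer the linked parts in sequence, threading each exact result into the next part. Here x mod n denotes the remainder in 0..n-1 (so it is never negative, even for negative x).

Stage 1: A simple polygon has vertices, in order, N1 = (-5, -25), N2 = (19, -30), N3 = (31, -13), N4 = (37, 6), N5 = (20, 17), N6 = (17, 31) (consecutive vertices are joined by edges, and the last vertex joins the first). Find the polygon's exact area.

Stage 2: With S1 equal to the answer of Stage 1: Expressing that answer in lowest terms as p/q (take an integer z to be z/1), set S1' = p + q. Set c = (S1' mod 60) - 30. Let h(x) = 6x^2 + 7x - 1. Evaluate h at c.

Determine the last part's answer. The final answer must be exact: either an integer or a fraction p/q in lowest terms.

32

Stage 1: cross terms: (-5*-30 - 19*-25)=625, (19*-13 - 31*-30)=683, (31*6 - 37*-13)=667, (37*17 - 20*6)=509, (20*31 - 17*17)=331, (17*-25 - -5*31)=-270; twice the area = |2545| = 2545; area = 2545/2; answer 2545/2
Stage 2: S1 = 2545/2; threaded value p + q = 2547; c = -3; 6*(-3)^2 + 7*(-3)^1 - 1 = (54) + (-21) + (-1) = 32; answer 32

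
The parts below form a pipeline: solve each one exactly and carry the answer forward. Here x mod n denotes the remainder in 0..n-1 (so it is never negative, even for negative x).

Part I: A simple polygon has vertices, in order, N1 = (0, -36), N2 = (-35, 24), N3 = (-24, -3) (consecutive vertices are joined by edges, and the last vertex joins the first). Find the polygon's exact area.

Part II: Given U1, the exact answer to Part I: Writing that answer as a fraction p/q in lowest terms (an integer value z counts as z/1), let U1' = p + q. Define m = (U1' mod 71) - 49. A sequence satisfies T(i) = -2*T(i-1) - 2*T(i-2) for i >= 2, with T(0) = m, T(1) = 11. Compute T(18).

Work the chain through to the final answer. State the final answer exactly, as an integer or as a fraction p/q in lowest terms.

17920

Part I: cross terms: (0*24 - -35*-36)=-1260, (-35*-3 - -24*24)=681, (-24*-36 - 0*-3)=864; twice the area = |285| = 285; area = 285/2; answer 285/2
Part II: U1 = 285/2; threaded value p + q = 287; m = -46; T(2) = -2*(11) - 2*(-46) = 70; iterating: T(2)=70, T(3)=-162, T(4)=184, T(5)=-44, T(6)=-280, T(7)=648, T(8)=-736, T(9)=176, T(10)=1120, T(11)=-2592, T(12)=2944, T(13)=-704, T(14)=-4480, T(15)=10368, T(16)=-11776, T(17)=2816, T(18)=17920; answer 17920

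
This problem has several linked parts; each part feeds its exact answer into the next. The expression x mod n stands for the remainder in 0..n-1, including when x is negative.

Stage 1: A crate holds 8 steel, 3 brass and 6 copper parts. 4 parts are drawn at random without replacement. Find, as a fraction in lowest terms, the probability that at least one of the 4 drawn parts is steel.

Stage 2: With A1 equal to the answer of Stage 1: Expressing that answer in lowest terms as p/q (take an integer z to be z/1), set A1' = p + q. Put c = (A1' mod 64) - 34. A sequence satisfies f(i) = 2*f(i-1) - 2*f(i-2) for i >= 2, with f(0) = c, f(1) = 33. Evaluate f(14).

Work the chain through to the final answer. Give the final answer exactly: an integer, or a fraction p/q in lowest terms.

Stage 1: total draws C(17,4) = 2380; complement C(9,4) = 126; favorable 2380 - 126 = 2254; P = 161/170; answer 161/170
Stage 2: A1 = 161/170; threaded value p + q = 331; c = -23; f(2) = 2*(33) - 2*(-23) = 112; iterating: f(2)=112, f(3)=158, f(4)=92, f(5)=-132, f(6)=-448, f(7)=-632, f(8)=-368, f(9)=528, f(10)=1792, f(11)=2528, f(12)=1472, f(13)=-2112, f(14)=-7168; answer -7168

-7168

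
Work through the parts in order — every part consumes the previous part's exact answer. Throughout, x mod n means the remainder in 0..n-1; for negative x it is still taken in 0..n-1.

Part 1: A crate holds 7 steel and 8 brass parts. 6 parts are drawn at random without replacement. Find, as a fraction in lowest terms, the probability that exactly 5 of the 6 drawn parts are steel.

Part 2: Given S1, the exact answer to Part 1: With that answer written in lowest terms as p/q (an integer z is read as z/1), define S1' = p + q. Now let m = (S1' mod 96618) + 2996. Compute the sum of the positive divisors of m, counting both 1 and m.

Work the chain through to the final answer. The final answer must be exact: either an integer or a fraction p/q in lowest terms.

6552

Part 1: total draws C(15,6) = 5005; favorable C(7,5)*C(8,1) = 168; P = 24/715; answer 24/715
Part 2: S1 = 24/715; threaded value p + q = 739; m = 3735; 3735 = 3^2 * 5 * 83; sigma = (1 + 3 + 9) * (1 + 5) * (1 + 83) = 13 * 6 * 84 = 6552; answer 6552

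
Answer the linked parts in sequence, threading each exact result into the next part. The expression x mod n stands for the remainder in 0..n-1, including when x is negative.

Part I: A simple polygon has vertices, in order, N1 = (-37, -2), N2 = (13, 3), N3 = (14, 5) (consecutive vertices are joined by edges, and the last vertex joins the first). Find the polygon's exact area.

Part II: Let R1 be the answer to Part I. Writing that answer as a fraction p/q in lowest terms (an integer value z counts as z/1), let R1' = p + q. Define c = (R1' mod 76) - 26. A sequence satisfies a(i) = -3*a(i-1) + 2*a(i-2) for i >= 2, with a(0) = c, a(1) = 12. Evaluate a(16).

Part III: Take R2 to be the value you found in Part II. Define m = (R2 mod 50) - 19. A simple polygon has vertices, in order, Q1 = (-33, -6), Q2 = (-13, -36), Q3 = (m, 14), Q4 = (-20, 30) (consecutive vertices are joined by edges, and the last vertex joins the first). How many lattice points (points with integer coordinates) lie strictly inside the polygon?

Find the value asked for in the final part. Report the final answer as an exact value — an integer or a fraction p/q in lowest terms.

Part I: cross terms: (-37*3 - 13*-2)=-85, (13*5 - 14*3)=23, (14*-2 - -37*5)=157; twice the area = |95| = 95; area = 95/2; answer 95/2
Part II: R1 = 95/2; threaded value p + q = 97; c = -5; a(2) = -3*(12) + 2*(-5) = -46; iterating: a(2)=-46, a(3)=162, a(4)=-578, a(5)=2058, a(6)=-7330, a(7)=26106, a(8)=-92978, a(9)=331146, a(10)=-1179394, a(11)=4200474, a(12)=-14960210, a(13)=53281578, a(14)=-189765154, a(15)=675858618, a(16)=-2407106162; answer -2407106162
Part III: R2 = -2407106162; m = 19; cross terms: (-33*-36 - -13*-6)=1110, (-13*14 - 19*-36)=502, (19*30 - -20*14)=850, (-20*-6 - -33*30)=1110; twice the area = |3572| = 3572; area = 1786; boundary points = 10 + 2 + 1 + 1 = 14; strictly interior points = area - boundary/2 + 1 = 1780; answer 1780

1780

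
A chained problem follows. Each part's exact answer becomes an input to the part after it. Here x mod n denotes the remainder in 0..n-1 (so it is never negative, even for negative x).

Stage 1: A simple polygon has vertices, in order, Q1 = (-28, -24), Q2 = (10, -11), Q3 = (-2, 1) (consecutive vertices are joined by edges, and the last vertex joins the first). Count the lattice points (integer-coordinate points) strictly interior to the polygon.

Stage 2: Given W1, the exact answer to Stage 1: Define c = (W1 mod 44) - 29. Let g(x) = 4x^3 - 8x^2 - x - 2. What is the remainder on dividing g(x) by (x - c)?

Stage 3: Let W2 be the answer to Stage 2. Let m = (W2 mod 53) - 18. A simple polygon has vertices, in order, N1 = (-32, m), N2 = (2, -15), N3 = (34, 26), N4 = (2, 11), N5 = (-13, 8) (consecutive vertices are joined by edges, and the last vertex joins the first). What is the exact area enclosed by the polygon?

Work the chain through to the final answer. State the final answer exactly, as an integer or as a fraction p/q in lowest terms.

897

Stage 1: cross terms: (-28*-11 - 10*-24)=548, (10*1 - -2*-11)=-12, (-2*-24 - -28*1)=76; twice the area = |612| = 612; area = 306; boundary points = 1 + 12 + 1 = 14; strictly interior points = area - boundary/2 + 1 = 300; answer 300
Stage 2: W1 = 300; c = 7; remainder = value at the root: 4*(7)^3 - 8*(7)^2 - 1*(7)^1 - 2 = (1372) + (-392) + (-7) + (-2) = 971; answer 971
Stage 3: W2 = 971; m = -1; cross terms: (-32*-15 - 2*-1)=482, (2*26 - 34*-15)=562, (34*11 - 2*26)=322, (2*8 - -13*11)=159, (-13*-1 - -32*8)=269; twice the area = |1794| = 1794; area = 897; answer 897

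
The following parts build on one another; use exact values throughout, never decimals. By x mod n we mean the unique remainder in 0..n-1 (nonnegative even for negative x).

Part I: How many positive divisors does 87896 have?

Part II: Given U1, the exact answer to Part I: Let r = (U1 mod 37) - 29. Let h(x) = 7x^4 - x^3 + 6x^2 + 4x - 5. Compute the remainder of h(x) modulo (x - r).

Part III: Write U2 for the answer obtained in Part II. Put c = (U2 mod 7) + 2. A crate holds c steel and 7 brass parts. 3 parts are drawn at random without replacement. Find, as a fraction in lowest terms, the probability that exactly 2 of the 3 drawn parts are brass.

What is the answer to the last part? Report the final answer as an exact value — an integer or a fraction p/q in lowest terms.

28/55

Part I: 87896 = 2^3 * 10987; number of divisors = (3+1) * (1+1) = 8; answer 8
Part II: U1 = 8; r = -21; remainder = value at the root: 7*(-21)^4 - 1*(-21)^3 + 6*(-21)^2 + 4*(-21)^1 - 5 = (1361367) + (9261) + (2646) + (-84) + (-5) = 1373185; answer 1373185
Part III: U2 = 1373185; c = 4; total draws C(11,3) = 165; favorable C(7,2)*C(4,1) = 84; P = 28/55; answer 28/55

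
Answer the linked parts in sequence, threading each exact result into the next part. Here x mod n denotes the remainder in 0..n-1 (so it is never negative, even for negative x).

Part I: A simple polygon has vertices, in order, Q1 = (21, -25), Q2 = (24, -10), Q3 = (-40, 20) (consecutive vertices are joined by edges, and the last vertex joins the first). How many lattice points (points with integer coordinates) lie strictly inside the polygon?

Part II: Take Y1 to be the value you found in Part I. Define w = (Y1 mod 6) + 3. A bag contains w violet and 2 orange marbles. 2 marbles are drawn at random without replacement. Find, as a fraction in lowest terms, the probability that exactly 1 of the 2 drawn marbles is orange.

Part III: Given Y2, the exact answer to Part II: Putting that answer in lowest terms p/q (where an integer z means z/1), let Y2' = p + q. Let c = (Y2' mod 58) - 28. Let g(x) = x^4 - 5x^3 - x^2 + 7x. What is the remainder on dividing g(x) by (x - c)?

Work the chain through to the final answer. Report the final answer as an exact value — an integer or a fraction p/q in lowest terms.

1190

Part I: cross terms: (21*-10 - 24*-25)=390, (24*20 - -40*-10)=80, (-40*-25 - 21*20)=580; twice the area = |1050| = 1050; area = 525; boundary points = 3 + 2 + 1 = 6; strictly interior points = area - boundary/2 + 1 = 523; answer 523
Part II: Y1 = 523; w = 4; total draws C(6,2) = 15; favorable C(2,1)*C(4,1) = 8; P = 8/15; answer 8/15
Part III: Y2 = 8/15; threaded value p + q = 23; c = -5; remainder = value at the root: 1*(-5)^4 - 5*(-5)^3 - 1*(-5)^2 + 7*(-5)^1 = (625) + (625) + (-25) + (-35) = 1190; answer 1190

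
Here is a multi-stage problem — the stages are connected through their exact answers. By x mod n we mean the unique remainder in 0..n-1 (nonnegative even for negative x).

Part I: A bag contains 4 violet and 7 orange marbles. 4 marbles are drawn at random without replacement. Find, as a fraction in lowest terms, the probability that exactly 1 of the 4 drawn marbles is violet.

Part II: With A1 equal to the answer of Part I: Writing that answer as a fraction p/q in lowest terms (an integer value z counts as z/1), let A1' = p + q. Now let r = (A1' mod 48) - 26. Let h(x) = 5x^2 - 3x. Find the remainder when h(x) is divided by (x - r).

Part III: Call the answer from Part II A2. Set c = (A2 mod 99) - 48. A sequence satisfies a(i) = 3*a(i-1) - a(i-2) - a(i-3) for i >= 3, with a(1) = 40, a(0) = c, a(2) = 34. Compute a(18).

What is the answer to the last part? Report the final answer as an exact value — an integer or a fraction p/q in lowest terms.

8451346

Part I: total draws C(11,4) = 330; favorable C(4,1)*C(7,3) = 140; P = 14/33; answer 14/33
Part II: A1 = 14/33; threaded value p + q = 47; r = 21; remainder = value at the root: 5*(21)^2 - 3*(21)^1 = (2205) + (-63) = 2142; answer 2142
Part III: A2 = 2142; c = 15; a(3) = 3*(34) - 1*(40) - 1*(15) = 47; iterating: a(3)=47, a(4)=67, a(5)=120, a(6)=246, a(7)=551, a(8)=1287, a(9)=3064, a(10)=7354, a(11)=17711, a(12)=42715, a(13)=103080, a(14)=248814, a(15)=600647, a(16)=1450047, a(17)=3500680, a(18)=8451346; answer 8451346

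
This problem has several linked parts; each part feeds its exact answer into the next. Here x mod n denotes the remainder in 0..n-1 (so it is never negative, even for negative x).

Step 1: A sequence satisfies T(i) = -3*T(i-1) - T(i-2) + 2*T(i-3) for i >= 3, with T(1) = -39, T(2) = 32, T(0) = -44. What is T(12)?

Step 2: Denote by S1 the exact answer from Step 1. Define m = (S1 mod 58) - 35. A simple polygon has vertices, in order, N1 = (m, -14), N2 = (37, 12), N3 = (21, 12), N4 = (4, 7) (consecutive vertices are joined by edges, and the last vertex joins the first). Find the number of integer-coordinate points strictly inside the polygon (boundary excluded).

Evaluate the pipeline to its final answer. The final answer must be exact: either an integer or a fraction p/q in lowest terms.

Step 1: T(3) = -3*(32) - 1*(-39) + 2*(-44) = -145; iterating: T(3)=-145, T(4)=325, T(5)=-766, T(6)=1683, T(7)=-3633, T(8)=7684, T(9)=-16053, T(10)=33209, T(11)=-68206, T(12)=139303; answer 139303
Step 2: S1 = 139303; m = 10; cross terms: (10*12 - 37*-14)=638, (37*12 - 21*12)=192, (21*7 - 4*12)=99, (4*-14 - 10*7)=-126; twice the area = |803| = 803; area = 803/2; boundary points = 1 + 16 + 1 + 3 = 21; strictly interior points = area - boundary/2 + 1 = 392; answer 392

392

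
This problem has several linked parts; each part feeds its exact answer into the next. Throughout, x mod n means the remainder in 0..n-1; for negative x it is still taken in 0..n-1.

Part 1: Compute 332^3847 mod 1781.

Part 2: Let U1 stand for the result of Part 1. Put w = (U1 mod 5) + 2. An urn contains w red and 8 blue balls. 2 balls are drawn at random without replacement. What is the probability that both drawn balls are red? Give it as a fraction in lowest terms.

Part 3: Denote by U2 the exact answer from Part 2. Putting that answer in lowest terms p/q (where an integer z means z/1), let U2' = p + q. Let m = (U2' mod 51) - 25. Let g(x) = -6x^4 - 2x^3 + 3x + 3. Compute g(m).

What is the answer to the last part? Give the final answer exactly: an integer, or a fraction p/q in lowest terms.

-795584

Part 1: squarings mod 1781: 332^1=332, 332^2=1583, 332^4=22, 332^8=484, 332^16=945, 332^32=744, 332^64=1426, 332^128=1355, 332^256=1595, 332^512=757, 332^1024=1348, 332^2048=484; 332^3847 = 332^1 * 332^2 * 332^4 * 332^256 * 332^512 * 332^1024 * 332^2048 = 1423 (mod 1781); answer 1423
Part 2: U1 = 1423; w = 5; total draws C(13,2) = 78; favorable C(5,2) = 10; P = 5/39; answer 5/39
Part 3: U2 = 5/39; threaded value p + q = 44; m = 19; -6*(19)^4 - 2*(19)^3 + 3*(19)^1 + 3 = (-781926) + (-13718) + (57) + (3) = -795584; answer -795584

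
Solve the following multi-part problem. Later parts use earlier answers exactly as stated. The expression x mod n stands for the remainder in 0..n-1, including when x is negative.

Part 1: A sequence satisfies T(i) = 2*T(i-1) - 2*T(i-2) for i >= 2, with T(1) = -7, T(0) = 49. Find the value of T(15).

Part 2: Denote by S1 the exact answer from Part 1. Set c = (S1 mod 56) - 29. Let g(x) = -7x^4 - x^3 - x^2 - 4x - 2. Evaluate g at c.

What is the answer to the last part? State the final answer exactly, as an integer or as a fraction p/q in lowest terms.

Part 1: T(2) = 2*(-7) - 2*(49) = -112; iterating: T(2)=-112, T(3)=-210, T(4)=-196, T(5)=28, T(6)=448, T(7)=840, T(8)=784, T(9)=-112, T(10)=-1792, T(11)=-3360, T(12)=-3136, T(13)=448, T(14)=7168, T(15)=13440; answer 13440
Part 2: S1 = 13440; c = -29; -7*(-29)^4 - 1*(-29)^3 - 1*(-29)^2 - 4*(-29)^1 - 2 = (-4950967) + (24389) + (-841) + (116) + (-2) = -4927305; answer -4927305

-4927305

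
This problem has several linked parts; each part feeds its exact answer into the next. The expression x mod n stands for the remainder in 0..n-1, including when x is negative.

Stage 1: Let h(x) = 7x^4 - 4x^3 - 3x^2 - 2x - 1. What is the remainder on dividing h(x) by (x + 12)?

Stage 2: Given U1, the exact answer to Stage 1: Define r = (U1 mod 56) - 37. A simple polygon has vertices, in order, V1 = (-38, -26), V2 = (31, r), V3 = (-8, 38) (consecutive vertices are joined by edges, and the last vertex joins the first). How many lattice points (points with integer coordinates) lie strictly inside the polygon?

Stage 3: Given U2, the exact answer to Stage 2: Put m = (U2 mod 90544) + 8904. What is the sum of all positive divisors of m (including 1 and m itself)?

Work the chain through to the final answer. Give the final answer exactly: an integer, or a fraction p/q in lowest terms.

11172

Stage 1: remainder = value at the root: 7*(-12)^4 - 4*(-12)^3 - 3*(-12)^2 - 2*(-12)^1 - 1 = (145152) + (6912) + (-432) + (24) + (-1) = 151655; answer 151655
Stage 2: U1 = 151655; r = -30; cross terms: (-38*-30 - 31*-26)=1946, (31*38 - -8*-30)=938, (-8*-26 - -38*38)=1652; twice the area = |4536| = 4536; area = 2268; boundary points = 1 + 1 + 2 = 4; strictly interior points = area - boundary/2 + 1 = 2267; answer 2267
Stage 3: U2 = 2267; m = 11171; 11171 is prime, so its only divisors are 1 and 11171; sigma = 1 + 11171 = 11172; answer 11172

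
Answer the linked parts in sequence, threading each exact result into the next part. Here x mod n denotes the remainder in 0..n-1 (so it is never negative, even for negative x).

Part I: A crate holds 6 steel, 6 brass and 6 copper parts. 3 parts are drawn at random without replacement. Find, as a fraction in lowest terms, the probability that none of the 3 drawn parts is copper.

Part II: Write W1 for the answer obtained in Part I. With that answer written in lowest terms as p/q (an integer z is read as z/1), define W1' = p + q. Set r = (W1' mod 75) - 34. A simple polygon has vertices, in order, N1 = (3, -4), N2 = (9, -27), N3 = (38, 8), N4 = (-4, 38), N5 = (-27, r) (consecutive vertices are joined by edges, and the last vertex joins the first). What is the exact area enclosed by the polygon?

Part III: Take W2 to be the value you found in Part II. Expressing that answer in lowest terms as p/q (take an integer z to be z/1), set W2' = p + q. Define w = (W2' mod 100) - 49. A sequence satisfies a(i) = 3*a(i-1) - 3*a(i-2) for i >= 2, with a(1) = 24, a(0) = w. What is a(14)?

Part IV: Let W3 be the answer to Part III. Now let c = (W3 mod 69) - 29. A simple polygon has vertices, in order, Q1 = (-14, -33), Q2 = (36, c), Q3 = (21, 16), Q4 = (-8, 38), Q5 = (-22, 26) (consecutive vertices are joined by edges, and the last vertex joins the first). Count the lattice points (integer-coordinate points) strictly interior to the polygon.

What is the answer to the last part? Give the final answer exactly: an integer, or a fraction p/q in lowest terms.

Part I: total draws C(18,3) = 816; favorable C(12,3) = 220; P = 55/204; answer 55/204
Part II: W1 = 55/204; threaded value p + q = 259; r = 0; cross terms: (3*-27 - 9*-4)=-45, (9*8 - 38*-27)=1098, (38*38 - -4*8)=1476, (-4*0 - -27*38)=1026, (-27*-4 - 3*0)=108; twice the area = |3663| = 3663; area = 3663/2; answer 3663/2
Part III: W2 = 3663/2; threaded value p + q = 3665; w = 16; a(2) = 3*(24) - 3*(16) = 24; iterating: a(2)=24, a(3)=0, a(4)=-72, a(5)=-216, a(6)=-432, a(7)=-648, a(8)=-648, a(9)=0, a(10)=1944, a(11)=5832, a(12)=11664, a(13)=17496, a(14)=17496; answer 17496
Part IV: W3 = 17496; c = 10; cross terms: (-14*10 - 36*-33)=1048, (36*16 - 21*10)=366, (21*38 - -8*16)=926, (-8*26 - -22*38)=628, (-22*-33 - -14*26)=1090; twice the area = |4058| = 4058; area = 2029; boundary points = 1 + 3 + 1 + 2 + 1 = 8; strictly interior points = area - boundary/2 + 1 = 2026; answer 2026

2026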